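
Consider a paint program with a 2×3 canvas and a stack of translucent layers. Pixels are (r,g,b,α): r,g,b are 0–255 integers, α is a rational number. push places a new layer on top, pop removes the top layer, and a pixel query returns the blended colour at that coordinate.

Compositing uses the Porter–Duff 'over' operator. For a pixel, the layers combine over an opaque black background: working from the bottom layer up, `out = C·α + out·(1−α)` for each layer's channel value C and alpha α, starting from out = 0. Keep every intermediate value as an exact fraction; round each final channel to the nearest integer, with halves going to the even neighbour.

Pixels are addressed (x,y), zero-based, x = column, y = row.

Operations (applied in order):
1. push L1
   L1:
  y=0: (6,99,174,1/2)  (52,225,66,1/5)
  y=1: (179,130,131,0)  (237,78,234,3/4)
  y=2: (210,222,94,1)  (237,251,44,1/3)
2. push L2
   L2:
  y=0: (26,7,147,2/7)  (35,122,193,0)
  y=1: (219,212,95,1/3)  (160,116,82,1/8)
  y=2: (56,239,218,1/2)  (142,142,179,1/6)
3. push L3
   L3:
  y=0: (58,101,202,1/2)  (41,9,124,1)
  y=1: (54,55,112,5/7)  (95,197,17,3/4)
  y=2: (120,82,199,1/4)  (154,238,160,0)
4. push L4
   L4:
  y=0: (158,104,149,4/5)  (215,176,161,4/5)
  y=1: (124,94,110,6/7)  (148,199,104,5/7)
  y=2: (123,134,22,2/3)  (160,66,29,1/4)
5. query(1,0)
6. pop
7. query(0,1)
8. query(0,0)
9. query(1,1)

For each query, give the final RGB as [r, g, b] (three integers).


(1,0) stack=L1,L2,L3,L4; from [0,0,0]:
+L1 (α=1/5) → [52/5, 45, 66/5]
+L2 (α=0) → [52/5, 45, 66/5]
+L3 (α=1) → [41, 9, 124]
+L4 (α=4/5) → [901/5, 713/5, 768/5]
= [180, 143, 154]

query (0,1) [L1,L2,L3] — begin 0,0,0
+L1 (α=0) → [0, 0, 0]
+L2 (α=1/3) → [73, 212/3, 95/3]
+L3 (α=5/7) → [416/7, 1249/21, 1870/21]
rounded: [59, 59, 89]

query (0,0) [L1,L2,L3] — begin 0,0,0
+L1 (α=1/2) → [3, 99/2, 87]
+L2 (α=2/7) → [67/7, 523/14, 729/7]
+L3 (α=1/2) → [473/14, 1937/28, 2143/14]
→ [34, 69, 153]

at x=1,y=1 over L1,L2,L3:
L1 α=3/4: [711/4, 117/2, 351/2]
L2 α=1/8: [5617/32, 1051/16, 2621/16]
L3 α=3/4: [14737/128, 10507/64, 3437/64]
→ [115, 164, 54]


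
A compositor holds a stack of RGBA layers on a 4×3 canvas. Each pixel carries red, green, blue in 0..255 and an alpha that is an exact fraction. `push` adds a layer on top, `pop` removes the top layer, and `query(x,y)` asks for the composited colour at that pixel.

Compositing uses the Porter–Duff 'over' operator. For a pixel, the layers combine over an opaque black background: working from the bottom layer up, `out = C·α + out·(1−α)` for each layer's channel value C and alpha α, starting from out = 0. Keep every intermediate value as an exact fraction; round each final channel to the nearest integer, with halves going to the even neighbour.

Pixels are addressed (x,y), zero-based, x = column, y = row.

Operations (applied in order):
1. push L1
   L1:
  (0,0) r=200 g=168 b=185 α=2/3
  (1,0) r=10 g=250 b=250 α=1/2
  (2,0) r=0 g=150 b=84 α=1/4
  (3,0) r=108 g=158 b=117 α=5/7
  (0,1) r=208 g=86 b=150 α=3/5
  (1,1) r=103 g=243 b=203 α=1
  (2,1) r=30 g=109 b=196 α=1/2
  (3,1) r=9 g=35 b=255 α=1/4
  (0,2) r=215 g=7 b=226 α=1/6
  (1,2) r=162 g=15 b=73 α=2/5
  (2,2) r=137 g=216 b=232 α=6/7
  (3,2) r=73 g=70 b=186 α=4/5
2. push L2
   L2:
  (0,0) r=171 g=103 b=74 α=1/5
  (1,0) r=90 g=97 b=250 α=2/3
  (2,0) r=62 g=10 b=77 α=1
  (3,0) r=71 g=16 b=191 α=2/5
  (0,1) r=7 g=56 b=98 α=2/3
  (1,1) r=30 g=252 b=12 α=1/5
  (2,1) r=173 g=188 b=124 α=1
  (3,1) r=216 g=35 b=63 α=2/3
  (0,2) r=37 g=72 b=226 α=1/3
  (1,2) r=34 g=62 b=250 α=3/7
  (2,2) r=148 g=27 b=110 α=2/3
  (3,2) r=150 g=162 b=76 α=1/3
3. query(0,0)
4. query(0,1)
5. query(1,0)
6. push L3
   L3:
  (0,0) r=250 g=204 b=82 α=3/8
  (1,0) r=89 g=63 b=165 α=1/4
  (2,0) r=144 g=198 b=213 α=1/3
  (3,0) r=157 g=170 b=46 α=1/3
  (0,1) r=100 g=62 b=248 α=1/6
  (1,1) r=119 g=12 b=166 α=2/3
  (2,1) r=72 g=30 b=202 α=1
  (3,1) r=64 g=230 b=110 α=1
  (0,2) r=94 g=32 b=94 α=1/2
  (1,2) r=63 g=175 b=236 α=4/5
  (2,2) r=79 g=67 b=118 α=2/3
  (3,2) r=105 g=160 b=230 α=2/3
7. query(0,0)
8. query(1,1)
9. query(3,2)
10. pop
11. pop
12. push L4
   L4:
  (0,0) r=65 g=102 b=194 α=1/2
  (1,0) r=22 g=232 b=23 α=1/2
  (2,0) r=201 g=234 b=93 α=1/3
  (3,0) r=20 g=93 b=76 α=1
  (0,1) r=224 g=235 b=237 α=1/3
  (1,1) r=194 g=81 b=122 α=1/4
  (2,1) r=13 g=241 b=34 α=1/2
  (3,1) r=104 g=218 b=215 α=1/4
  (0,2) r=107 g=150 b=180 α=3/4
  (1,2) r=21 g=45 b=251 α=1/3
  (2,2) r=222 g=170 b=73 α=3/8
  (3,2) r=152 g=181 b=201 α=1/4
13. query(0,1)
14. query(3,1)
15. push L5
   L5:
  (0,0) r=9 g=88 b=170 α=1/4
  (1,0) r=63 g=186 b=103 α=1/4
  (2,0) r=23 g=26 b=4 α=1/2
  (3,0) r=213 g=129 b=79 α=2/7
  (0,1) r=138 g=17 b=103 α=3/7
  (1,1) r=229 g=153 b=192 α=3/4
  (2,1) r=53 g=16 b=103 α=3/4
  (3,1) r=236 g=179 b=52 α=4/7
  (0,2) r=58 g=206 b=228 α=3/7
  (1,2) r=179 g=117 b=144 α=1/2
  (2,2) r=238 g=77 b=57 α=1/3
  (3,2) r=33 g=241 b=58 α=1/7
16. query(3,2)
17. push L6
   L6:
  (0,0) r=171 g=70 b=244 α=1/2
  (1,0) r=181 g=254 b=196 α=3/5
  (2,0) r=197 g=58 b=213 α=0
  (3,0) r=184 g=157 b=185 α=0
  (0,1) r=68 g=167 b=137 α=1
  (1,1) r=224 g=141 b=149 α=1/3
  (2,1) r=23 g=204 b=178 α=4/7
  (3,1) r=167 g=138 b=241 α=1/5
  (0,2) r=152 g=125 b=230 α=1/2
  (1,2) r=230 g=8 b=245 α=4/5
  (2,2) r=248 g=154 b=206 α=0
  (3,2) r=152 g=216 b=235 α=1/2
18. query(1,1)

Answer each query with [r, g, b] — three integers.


(0,0) stack=L1,L2; from [0,0,0]:
after L1 α=2/3: [400/3, 112, 370/3]
after L2 α=1/5: [2113/15, 551/5, 1702/15]
→ [141, 110, 113]

at x=0,y=1 over L1,L2:
L1 α=3/5: [624/5, 258/5, 90]
L2 α=2/3: [694/15, 818/15, 286/3]
→ [46, 55, 95]

at x=1,y=0 over L1,L2:
L1 α=1/2: [5, 125, 125]
L2 α=2/3: [185/3, 319/3, 625/3]
→ [62, 106, 208]

(0,0) stack=L1,L2,L3; from [0,0,0]:
+L1 (α=2/3) → [400/3, 112, 370/3]
+L2 (α=1/5) → [2113/15, 551/5, 1702/15]
+L3 (α=3/8) → [4363/24, 1163/8, 305/3]
rounded: [182, 145, 102]

(1,1) stack=L1,L2,L3; from [0,0,0]:
+L1 (α=1) → [103, 243, 203]
+L2 (α=1/5) → [442/5, 1224/5, 824/5]
+L3 (α=2/3) → [544/5, 448/5, 828/5]
→ [109, 90, 166]

(3,2) stack=L1,L2,L3; from [0,0,0]:
L1 α=4/5: [292/5, 56, 744/5]
L2 α=1/3: [1334/15, 274/3, 1868/15]
L3 α=2/3: [4484/45, 1234/9, 8768/45]
→ [100, 137, 195]

query (0,1) [L1,L4] — begin 0,0,0
+L1 (α=3/5) → [624/5, 258/5, 90]
+L4 (α=1/3) → [2368/15, 1691/15, 139]
rounded: [158, 113, 139]

(3,1) stack=L1,L4; from [0,0,0]:
+L1 (α=1/4) → [9/4, 35/4, 255/4]
+L4 (α=1/4) → [443/16, 977/16, 1625/16]
= [28, 61, 102]

query (3,2) [L1,L4,L5] — begin 0,0,0
+L1 (α=4/5) → [292/5, 56, 744/5]
+L4 (α=1/4) → [409/5, 349/4, 3237/20]
+L5 (α=1/7) → [2619/35, 1529/14, 10291/70]
→ [75, 109, 147]

at x=1,y=1 over L1,L4,L5,L6:
+L1 (α=1) → [103, 243, 203]
+L4 (α=1/4) → [503/4, 405/2, 731/4]
+L5 (α=3/4) → [3251/16, 1323/8, 3035/16]
+L6 (α=1/3) → [1681/8, 629/4, 1409/8]
→ [210, 157, 176]


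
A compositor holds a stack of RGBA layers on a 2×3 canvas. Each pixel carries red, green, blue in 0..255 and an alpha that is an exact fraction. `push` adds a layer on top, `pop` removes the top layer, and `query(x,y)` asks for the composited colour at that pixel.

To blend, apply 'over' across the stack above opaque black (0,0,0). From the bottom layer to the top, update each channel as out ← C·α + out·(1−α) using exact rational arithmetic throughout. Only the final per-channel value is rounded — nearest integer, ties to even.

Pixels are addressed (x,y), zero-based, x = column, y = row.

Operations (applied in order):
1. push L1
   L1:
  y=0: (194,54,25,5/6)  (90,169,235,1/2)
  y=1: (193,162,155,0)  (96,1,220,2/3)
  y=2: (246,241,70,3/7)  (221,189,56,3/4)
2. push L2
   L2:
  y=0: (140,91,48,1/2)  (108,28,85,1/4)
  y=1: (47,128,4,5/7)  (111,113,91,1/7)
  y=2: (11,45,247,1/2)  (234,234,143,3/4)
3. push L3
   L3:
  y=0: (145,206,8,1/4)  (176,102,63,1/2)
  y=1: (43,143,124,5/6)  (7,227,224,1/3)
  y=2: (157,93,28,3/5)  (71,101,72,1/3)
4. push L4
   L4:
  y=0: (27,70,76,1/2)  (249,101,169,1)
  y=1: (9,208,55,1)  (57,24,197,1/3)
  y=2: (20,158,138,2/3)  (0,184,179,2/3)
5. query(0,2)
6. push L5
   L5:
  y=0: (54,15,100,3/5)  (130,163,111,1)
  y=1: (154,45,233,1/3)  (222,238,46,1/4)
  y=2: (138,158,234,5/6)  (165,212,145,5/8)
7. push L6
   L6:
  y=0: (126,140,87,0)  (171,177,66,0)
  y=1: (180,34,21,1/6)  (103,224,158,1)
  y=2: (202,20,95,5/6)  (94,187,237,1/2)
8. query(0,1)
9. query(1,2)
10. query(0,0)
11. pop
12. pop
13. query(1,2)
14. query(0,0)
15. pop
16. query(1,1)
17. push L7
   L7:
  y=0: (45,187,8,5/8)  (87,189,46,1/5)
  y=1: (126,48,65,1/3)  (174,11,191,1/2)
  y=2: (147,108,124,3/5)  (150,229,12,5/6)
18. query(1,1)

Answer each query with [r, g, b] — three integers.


at x=0,y=2 over L1,L2,L3,L4:
after L1 α=3/7: [738/7, 723/7, 30]
after L2 α=1/2: [815/14, 519/7, 277/2]
after L3 α=3/5: [4112/35, 2991/35, 361/5]
after L4 α=2/3: [5512/105, 14051/105, 1741/15]
rounded: [52, 134, 116]

(0,1) stack=L1,L2,L3,L4,L5,L6; from [0,0,0]:
L1 α=0: [0, 0, 0]
L2 α=5/7: [235/7, 640/7, 20/7]
L3 α=5/6: [290/7, 5645/42, 2180/21]
L4 α=1: [9, 208, 55]
L5 α=1/3: [172/3, 461/3, 343/3]
L6 α=1/6: [700/9, 2407/18, 889/9]
= [78, 134, 99]

query (1,2) [L1,L2,L3,L4,L5,L6] — begin 0,0,0
L1 α=3/4: [663/4, 567/4, 42]
L2 α=3/4: [3471/16, 3375/16, 471/4]
L3 α=1/3: [4039/24, 4183/24, 205/2]
L4 α=2/3: [4039/72, 13015/72, 307/2]
L5 α=5/8: [23839/192, 38455/192, 2371/16]
L6 α=1/2: [41887/384, 74359/384, 6163/32]
rounded: [109, 194, 193]

(0,0) stack=L1,L2,L3,L4,L5,L6; from [0,0,0]:
after L1 α=5/6: [485/3, 45, 125/6]
after L2 α=1/2: [905/6, 68, 413/12]
after L3 α=1/4: [1195/8, 205/2, 445/16]
after L4 α=1/2: [1411/16, 345/4, 1661/32]
after L5 α=3/5: [2707/40, 87/2, 6461/80]
after L6 α=0: [2707/40, 87/2, 6461/80]
= [68, 44, 81]

query (1,2) [L1,L2,L3,L4] — begin 0,0,0
L1 α=3/4: [663/4, 567/4, 42]
L2 α=3/4: [3471/16, 3375/16, 471/4]
L3 α=1/3: [4039/24, 4183/24, 205/2]
L4 α=2/3: [4039/72, 13015/72, 307/2]
→ [56, 181, 154]

at x=0,y=0 over L1,L2,L3,L4:
L1 α=5/6: [485/3, 45, 125/6]
L2 α=1/2: [905/6, 68, 413/12]
L3 α=1/4: [1195/8, 205/2, 445/16]
L4 α=1/2: [1411/16, 345/4, 1661/32]
rounded: [88, 86, 52]

(1,1) stack=L1,L2,L3; from [0,0,0]:
after L1 α=2/3: [64, 2/3, 440/3]
after L2 α=1/7: [495/7, 117/7, 971/7]
after L3 α=1/3: [1039/21, 1823/21, 1170/7]
= [49, 87, 167]

at x=1,y=1 over L1,L2,L3,L7:
+L1 (α=2/3) → [64, 2/3, 440/3]
+L2 (α=1/7) → [495/7, 117/7, 971/7]
+L3 (α=1/3) → [1039/21, 1823/21, 1170/7]
+L7 (α=1/2) → [4693/42, 1027/21, 2507/14]
rounded: [112, 49, 179]


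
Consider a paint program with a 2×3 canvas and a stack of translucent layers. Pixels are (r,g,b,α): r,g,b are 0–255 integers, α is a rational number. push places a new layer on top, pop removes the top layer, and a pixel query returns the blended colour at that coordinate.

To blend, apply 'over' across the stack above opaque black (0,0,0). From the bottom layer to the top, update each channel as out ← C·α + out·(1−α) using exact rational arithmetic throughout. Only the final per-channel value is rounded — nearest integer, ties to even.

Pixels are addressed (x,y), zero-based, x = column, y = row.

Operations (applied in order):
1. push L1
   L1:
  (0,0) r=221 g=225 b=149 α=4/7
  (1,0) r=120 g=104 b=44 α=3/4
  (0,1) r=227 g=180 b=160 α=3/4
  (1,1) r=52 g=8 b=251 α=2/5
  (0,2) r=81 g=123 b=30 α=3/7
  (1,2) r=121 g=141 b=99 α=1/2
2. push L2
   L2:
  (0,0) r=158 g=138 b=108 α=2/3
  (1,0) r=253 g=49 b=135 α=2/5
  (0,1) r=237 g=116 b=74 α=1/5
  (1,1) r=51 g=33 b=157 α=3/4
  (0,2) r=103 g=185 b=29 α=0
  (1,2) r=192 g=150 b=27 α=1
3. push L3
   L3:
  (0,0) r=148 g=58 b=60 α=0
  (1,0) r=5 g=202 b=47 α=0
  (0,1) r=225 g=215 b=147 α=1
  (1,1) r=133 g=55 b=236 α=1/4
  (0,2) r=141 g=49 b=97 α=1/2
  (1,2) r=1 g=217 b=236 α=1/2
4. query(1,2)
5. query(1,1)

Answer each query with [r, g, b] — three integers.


query (1,2) [L1,L2,L3] — begin 0,0,0
L1 α=1/2: [121/2, 141/2, 99/2]
L2 α=1: [192, 150, 27]
L3 α=1/2: [193/2, 367/2, 263/2]
= [96, 184, 132]

at x=1,y=1 over L1,L2,L3:
L1 α=2/5: [104/5, 16/5, 502/5]
L2 α=3/4: [869/20, 511/20, 2857/20]
L3 α=1/4: [5267/80, 2633/80, 13291/80]
= [66, 33, 166]


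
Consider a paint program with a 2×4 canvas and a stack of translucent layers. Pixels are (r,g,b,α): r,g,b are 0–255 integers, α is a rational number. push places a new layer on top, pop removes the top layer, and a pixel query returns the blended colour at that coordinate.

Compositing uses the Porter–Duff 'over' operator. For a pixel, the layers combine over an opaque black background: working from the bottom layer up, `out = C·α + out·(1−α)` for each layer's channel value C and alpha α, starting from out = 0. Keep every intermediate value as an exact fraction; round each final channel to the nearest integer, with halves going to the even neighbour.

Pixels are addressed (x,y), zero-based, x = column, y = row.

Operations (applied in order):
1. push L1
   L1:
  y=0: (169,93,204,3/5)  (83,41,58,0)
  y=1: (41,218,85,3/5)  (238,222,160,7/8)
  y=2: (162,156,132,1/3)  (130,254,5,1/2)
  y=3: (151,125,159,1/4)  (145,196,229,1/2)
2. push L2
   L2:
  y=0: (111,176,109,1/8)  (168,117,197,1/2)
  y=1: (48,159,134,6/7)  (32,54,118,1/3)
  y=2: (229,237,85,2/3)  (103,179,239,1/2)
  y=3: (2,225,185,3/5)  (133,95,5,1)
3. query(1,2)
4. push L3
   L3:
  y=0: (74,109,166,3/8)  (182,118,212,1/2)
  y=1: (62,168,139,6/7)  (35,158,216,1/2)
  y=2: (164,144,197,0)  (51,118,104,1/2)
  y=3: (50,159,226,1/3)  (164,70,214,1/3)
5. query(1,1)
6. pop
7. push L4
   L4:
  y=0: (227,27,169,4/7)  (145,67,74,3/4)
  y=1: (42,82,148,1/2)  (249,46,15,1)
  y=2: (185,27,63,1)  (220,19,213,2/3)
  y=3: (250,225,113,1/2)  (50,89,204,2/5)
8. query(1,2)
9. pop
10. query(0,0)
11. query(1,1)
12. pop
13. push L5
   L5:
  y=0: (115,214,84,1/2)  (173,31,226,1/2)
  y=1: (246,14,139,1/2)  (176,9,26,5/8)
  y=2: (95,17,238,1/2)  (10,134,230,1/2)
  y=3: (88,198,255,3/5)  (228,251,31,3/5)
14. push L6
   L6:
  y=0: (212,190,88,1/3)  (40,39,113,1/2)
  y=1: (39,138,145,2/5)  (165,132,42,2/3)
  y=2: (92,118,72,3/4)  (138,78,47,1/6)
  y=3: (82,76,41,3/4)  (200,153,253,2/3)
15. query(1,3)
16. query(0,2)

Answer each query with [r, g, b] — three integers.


(1,2) stack=L1,L2; from [0,0,0]:
L1 α=1/2: [65, 127, 5/2]
L2 α=1/2: [84, 153, 483/4]
rounded: [84, 153, 121]

(1,1) stack=L1,L2,L3; from [0,0,0]:
L1 α=7/8: [833/4, 777/4, 140]
L2 α=1/3: [299/2, 295/2, 398/3]
L3 α=1/2: [369/4, 611/4, 523/3]
rounded: [92, 153, 174]

(1,2) stack=L1,L2,L4; from [0,0,0]:
after L1 α=1/2: [65, 127, 5/2]
after L2 α=1/2: [84, 153, 483/4]
after L4 α=2/3: [524/3, 191/3, 729/4]
rounded: [175, 64, 182]

at x=0,y=0 over L1,L2:
after L1 α=3/5: [507/5, 279/5, 612/5]
after L2 α=1/8: [513/5, 2833/40, 4829/40]
→ [103, 71, 121]

query (1,1) [L1,L2] — begin 0,0,0
after L1 α=7/8: [833/4, 777/4, 140]
after L2 α=1/3: [299/2, 295/2, 398/3]
rounded: [150, 148, 133]

query (1,3) [L1,L5,L6] — begin 0,0,0
after L1 α=1/2: [145/2, 98, 229/2]
after L5 α=3/5: [829/5, 949/5, 322/5]
after L6 α=2/3: [943/5, 2479/15, 2852/15]
rounded: [189, 165, 190]

(0,2) stack=L1,L5,L6; from [0,0,0]:
after L1 α=1/3: [54, 52, 44]
after L5 α=1/2: [149/2, 69/2, 141]
after L6 α=3/4: [701/8, 777/8, 357/4]
= [88, 97, 89]


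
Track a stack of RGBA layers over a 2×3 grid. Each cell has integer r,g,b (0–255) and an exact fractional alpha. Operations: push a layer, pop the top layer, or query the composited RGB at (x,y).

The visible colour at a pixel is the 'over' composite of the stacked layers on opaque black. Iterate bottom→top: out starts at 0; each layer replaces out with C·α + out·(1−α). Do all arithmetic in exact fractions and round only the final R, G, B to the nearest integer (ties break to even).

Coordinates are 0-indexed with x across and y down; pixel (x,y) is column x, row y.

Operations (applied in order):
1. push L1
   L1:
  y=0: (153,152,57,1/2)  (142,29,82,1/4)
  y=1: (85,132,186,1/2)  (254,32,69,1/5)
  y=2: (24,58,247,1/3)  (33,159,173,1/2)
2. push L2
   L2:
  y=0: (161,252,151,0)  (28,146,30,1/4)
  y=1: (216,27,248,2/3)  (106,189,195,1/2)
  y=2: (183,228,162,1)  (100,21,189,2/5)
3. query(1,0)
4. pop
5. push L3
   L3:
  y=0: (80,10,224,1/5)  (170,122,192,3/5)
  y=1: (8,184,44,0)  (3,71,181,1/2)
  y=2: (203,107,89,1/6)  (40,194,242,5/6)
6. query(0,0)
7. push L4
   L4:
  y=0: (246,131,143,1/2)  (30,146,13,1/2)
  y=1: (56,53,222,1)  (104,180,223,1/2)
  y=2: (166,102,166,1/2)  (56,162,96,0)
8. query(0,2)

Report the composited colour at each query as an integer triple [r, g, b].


(1,0) stack=L1,L2; from [0,0,0]:
after L1 α=1/4: [71/2, 29/4, 41/2]
after L2 α=1/4: [269/8, 671/16, 183/8]
rounded: [34, 42, 23]

(0,0) stack=L1,L3; from [0,0,0]:
+L1 (α=1/2) → [153/2, 76, 57/2]
+L3 (α=1/5) → [386/5, 314/5, 338/5]
rounded: [77, 63, 68]

query (0,2) [L1,L3,L4] — begin 0,0,0
after L1 α=1/3: [8, 58/3, 247/3]
after L3 α=1/6: [81/2, 611/18, 751/9]
after L4 α=1/2: [413/4, 2447/36, 2245/18]
= [103, 68, 125]


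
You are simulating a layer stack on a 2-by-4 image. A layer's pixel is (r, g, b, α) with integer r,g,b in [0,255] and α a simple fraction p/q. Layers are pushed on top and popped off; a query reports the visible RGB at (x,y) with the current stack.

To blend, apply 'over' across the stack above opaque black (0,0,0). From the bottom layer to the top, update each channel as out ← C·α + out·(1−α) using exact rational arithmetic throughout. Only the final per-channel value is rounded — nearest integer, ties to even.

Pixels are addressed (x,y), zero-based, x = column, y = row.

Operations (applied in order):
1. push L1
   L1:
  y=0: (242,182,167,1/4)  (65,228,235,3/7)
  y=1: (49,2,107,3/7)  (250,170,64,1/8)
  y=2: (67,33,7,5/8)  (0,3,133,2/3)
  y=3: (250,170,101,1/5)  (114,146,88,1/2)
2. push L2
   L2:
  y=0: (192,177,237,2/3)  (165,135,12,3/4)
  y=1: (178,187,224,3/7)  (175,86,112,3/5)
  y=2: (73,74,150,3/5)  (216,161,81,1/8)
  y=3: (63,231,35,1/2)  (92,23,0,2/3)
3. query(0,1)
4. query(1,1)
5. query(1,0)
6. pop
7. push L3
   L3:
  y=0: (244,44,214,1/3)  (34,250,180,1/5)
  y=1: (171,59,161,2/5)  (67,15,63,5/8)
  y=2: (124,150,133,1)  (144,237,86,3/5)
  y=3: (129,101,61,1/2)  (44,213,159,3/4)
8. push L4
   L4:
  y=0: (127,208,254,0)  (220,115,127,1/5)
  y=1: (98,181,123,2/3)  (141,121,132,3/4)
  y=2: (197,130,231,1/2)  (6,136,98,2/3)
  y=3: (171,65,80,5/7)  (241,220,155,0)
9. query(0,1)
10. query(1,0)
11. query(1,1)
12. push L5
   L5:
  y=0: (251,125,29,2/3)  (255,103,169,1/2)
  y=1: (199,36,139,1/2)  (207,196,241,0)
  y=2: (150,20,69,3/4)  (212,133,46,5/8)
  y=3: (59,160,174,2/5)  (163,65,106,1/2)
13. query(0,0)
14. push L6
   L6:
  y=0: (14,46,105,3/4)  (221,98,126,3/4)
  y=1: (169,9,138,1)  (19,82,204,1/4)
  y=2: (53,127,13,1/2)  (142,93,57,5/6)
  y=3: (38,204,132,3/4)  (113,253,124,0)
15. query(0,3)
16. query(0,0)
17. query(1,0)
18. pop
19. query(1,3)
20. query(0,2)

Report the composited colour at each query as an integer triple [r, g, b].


(0,1) stack=L1,L2; from [0,0,0]:
after L1 α=3/7: [21, 6/7, 321/7]
after L2 α=3/7: [618/7, 3951/49, 5988/49]
rounded: [88, 81, 122]

at x=1,y=1 over L1,L2:
+L1 (α=1/8) → [125/4, 85/4, 8]
+L2 (α=3/5) → [235/2, 601/10, 352/5]
= [118, 60, 70]

query (1,0) [L1,L2] — begin 0,0,0
L1 α=3/7: [195/7, 684/7, 705/7]
L2 α=3/4: [915/7, 3519/28, 957/28]
rounded: [131, 126, 34]

at x=0,y=1 over L1,L3,L4:
L1 α=3/7: [21, 6/7, 321/7]
L3 α=2/5: [81, 844/35, 3217/35]
L4 α=2/3: [277/3, 13514/105, 11827/105]
rounded: [92, 129, 113]

(1,0) stack=L1,L3,L4; from [0,0,0]:
+L1 (α=3/7) → [195/7, 684/7, 705/7]
+L3 (α=1/5) → [1018/35, 4486/35, 816/7]
+L4 (α=1/5) → [11772/175, 21969/175, 4153/35]
rounded: [67, 126, 119]

query (1,1) [L1,L3,L4] — begin 0,0,0
after L1 α=1/8: [125/4, 85/4, 8]
after L3 α=5/8: [1715/32, 555/32, 339/8]
after L4 α=3/4: [15251/128, 12171/128, 3507/32]
= [119, 95, 110]

(0,0) stack=L1,L3,L4,L5; from [0,0,0]:
after L1 α=1/4: [121/2, 91/2, 167/4]
after L3 α=1/3: [365/3, 45, 595/6]
after L4 α=0: [365/3, 45, 595/6]
after L5 α=2/3: [1871/9, 295/3, 943/18]
rounded: [208, 98, 52]

(0,3) stack=L1,L3,L4,L5,L6; from [0,0,0]:
L1 α=1/5: [50, 34, 101/5]
L3 α=1/2: [179/2, 135/2, 203/5]
L4 α=5/7: [1034/7, 460/7, 2406/35]
L5 α=2/5: [3928/35, 724/7, 19398/175]
L6 α=3/4: [3959/70, 1252/7, 44349/350]
rounded: [57, 179, 127]

(0,0) stack=L1,L3,L4,L5,L6; from [0,0,0]:
+L1 (α=1/4) → [121/2, 91/2, 167/4]
+L3 (α=1/3) → [365/3, 45, 595/6]
+L4 (α=0) → [365/3, 45, 595/6]
+L5 (α=2/3) → [1871/9, 295/3, 943/18]
+L6 (α=3/4) → [2249/36, 709/12, 6613/72]
→ [62, 59, 92]

(1,0) stack=L1,L3,L4,L5,L6; from [0,0,0]:
+L1 (α=3/7) → [195/7, 684/7, 705/7]
+L3 (α=1/5) → [1018/35, 4486/35, 816/7]
+L4 (α=1/5) → [11772/175, 21969/175, 4153/35]
+L5 (α=1/2) → [56397/350, 19997/175, 5034/35]
+L6 (α=3/4) → [288447/1400, 71447/700, 4566/35]
= [206, 102, 130]

at x=1,y=3 over L1,L3,L4,L5:
L1 α=1/2: [57, 73, 44]
L3 α=3/4: [189/4, 178, 521/4]
L4 α=0: [189/4, 178, 521/4]
L5 α=1/2: [841/8, 243/2, 945/8]
= [105, 122, 118]

query (0,2) [L1,L3,L4,L5] — begin 0,0,0
L1 α=5/8: [335/8, 165/8, 35/8]
L3 α=1: [124, 150, 133]
L4 α=1/2: [321/2, 140, 182]
L5 α=3/4: [1221/8, 50, 389/4]
= [153, 50, 97]


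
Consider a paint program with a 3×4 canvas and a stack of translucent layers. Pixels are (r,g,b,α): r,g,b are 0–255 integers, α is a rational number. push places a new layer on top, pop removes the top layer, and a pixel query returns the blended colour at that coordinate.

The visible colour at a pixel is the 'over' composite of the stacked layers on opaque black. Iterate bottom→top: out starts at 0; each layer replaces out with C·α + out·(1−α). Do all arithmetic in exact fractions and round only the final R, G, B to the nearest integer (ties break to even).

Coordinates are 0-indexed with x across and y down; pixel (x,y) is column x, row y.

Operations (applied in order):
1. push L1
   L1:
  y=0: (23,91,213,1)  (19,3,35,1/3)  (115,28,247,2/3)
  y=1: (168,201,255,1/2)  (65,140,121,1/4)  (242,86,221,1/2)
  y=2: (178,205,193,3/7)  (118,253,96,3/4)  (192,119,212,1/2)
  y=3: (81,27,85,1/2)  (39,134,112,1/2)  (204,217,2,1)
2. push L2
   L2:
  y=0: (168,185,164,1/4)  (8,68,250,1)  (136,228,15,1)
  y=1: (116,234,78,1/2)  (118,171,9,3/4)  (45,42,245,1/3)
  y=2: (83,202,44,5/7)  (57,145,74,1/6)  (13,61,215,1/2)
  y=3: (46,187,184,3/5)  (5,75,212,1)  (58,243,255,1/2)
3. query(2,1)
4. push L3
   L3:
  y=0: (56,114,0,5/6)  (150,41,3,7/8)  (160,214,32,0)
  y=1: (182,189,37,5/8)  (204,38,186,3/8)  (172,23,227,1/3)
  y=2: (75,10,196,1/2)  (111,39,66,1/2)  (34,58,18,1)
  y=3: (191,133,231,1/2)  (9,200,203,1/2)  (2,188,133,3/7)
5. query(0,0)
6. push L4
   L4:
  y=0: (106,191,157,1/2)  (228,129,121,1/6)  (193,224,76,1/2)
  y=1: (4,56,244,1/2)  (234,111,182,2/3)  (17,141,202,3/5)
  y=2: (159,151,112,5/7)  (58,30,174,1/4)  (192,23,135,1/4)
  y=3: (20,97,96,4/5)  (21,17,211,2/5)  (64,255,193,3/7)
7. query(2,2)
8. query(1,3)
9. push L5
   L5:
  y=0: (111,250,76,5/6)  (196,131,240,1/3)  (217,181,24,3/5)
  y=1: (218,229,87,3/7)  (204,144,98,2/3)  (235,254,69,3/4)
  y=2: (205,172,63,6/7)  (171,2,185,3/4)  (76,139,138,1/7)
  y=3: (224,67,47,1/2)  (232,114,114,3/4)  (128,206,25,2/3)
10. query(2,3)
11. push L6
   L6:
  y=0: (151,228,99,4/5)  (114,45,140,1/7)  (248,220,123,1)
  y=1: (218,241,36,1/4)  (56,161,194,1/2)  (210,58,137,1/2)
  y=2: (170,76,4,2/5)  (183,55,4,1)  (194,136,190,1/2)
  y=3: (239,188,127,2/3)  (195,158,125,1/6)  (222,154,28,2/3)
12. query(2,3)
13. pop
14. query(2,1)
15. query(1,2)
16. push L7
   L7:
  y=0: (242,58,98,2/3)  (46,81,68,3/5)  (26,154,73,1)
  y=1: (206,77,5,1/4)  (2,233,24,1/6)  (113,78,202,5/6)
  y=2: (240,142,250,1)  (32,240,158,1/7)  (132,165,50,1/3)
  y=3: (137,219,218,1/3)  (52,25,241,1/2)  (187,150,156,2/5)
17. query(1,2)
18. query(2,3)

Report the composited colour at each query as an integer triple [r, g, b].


(2,1) stack=L1,L2; from [0,0,0]:
+L1 (α=1/2) → [121, 43, 221/2]
+L2 (α=1/3) → [287/3, 128/3, 466/3]
rounded: [96, 43, 155]

(0,0) stack=L1,L2,L3; from [0,0,0]:
after L1 α=1: [23, 91, 213]
after L2 α=1/4: [237/4, 229/2, 803/4]
after L3 α=5/6: [1357/24, 1369/12, 803/24]
rounded: [57, 114, 33]

query (2,2) [L1,L2,L3,L4] — begin 0,0,0
L1 α=1/2: [96, 119/2, 106]
L2 α=1/2: [109/2, 241/4, 321/2]
L3 α=1: [34, 58, 18]
L4 α=1/4: [147/2, 197/4, 189/4]
→ [74, 49, 47]

query (1,3) [L1,L2,L3,L4] — begin 0,0,0
after L1 α=1/2: [39/2, 67, 56]
after L2 α=1: [5, 75, 212]
after L3 α=1/2: [7, 275/2, 415/2]
after L4 α=2/5: [63/5, 893/10, 2089/10]
= [13, 89, 209]

(2,3) stack=L1,L2,L3,L4,L5; from [0,0,0]:
L1 α=1: [204, 217, 2]
L2 α=1/2: [131, 230, 257/2]
L3 α=3/7: [530/7, 212, 913/7]
L4 α=3/7: [3464/49, 1613/7, 7705/49]
L5 α=2/3: [5336/49, 1499/7, 3385/49]
= [109, 214, 69]

query (2,3) [L1,L2,L3,L4,L5,L6] — begin 0,0,0
L1 α=1: [204, 217, 2]
L2 α=1/2: [131, 230, 257/2]
L3 α=3/7: [530/7, 212, 913/7]
L4 α=3/7: [3464/49, 1613/7, 7705/49]
L5 α=2/3: [5336/49, 1499/7, 3385/49]
L6 α=2/3: [27092/147, 3655/21, 2043/49]
= [184, 174, 42]

at x=2,y=1 over L1,L2,L3,L4,L5:
+L1 (α=1/2) → [121, 43, 221/2]
+L2 (α=1/3) → [287/3, 128/3, 466/3]
+L3 (α=1/3) → [1090/9, 325/9, 1613/9]
+L4 (α=3/5) → [2639/45, 4457/45, 1736/9]
+L5 (α=3/4) → [8591/45, 38747/180, 3599/36]
rounded: [191, 215, 100]

query (1,2) [L1,L2,L3,L4,L5] — begin 0,0,0
after L1 α=3/4: [177/2, 759/4, 72]
after L2 α=1/6: [333/4, 4375/24, 217/3]
after L3 α=1/2: [777/8, 5311/48, 415/6]
after L4 α=1/4: [2795/32, 5791/64, 763/8]
after L5 α=3/4: [19211/128, 6175/256, 5203/32]
= [150, 24, 163]

at x=1,y=2 over L1,L2,L3,L4,L5,L7:
after L1 α=3/4: [177/2, 759/4, 72]
after L2 α=1/6: [333/4, 4375/24, 217/3]
after L3 α=1/2: [777/8, 5311/48, 415/6]
after L4 α=1/4: [2795/32, 5791/64, 763/8]
after L5 α=3/4: [19211/128, 6175/256, 5203/32]
after L7 α=1/7: [59681/448, 7035/128, 2591/16]
→ [133, 55, 162]

query (2,3) [L1,L2,L3,L4,L5,L7] — begin 0,0,0
+L1 (α=1) → [204, 217, 2]
+L2 (α=1/2) → [131, 230, 257/2]
+L3 (α=3/7) → [530/7, 212, 913/7]
+L4 (α=3/7) → [3464/49, 1613/7, 7705/49]
+L5 (α=2/3) → [5336/49, 1499/7, 3385/49]
+L7 (α=2/5) → [34334/245, 6597/35, 25443/245]
→ [140, 188, 104]


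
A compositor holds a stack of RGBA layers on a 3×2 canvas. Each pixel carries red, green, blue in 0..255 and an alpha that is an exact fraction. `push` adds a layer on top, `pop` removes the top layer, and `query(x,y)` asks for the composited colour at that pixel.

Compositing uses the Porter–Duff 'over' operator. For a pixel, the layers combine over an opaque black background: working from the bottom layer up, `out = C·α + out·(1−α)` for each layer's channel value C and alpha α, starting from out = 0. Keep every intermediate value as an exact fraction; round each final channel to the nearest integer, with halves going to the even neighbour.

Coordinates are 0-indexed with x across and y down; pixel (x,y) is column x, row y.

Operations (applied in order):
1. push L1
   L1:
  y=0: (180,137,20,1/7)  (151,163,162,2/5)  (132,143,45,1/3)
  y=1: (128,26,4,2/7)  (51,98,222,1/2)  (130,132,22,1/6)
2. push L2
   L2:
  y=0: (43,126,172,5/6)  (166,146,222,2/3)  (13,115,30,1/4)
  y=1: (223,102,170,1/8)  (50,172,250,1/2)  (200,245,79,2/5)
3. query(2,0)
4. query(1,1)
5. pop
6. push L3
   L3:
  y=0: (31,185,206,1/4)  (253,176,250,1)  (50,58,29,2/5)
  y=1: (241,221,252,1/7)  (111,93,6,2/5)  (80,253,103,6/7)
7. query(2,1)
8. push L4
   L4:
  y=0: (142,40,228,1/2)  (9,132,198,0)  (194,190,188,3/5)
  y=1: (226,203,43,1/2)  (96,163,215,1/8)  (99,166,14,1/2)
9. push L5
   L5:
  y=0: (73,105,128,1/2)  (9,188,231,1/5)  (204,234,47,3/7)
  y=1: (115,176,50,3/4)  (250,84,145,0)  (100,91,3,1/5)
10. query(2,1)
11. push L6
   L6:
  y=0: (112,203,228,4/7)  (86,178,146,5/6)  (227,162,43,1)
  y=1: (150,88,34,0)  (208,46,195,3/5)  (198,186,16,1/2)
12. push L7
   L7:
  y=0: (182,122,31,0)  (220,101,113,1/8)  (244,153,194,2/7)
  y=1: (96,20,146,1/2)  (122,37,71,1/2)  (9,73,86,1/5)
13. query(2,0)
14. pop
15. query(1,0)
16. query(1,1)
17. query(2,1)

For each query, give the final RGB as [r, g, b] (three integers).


query (2,0) [L1,L2] — begin 0,0,0
L1 α=1/3: [44, 143/3, 15]
L2 α=1/4: [145/4, 129/2, 75/4]
rounded: [36, 64, 19]

query (1,1) [L1,L2] — begin 0,0,0
+L1 (α=1/2) → [51/2, 49, 111]
+L2 (α=1/2) → [151/4, 221/2, 361/2]
rounded: [38, 110, 180]

(2,1) stack=L1,L3; from [0,0,0]:
after L1 α=1/6: [65/3, 22, 11/3]
after L3 α=6/7: [215/3, 220, 1865/21]
→ [72, 220, 89]

query (2,1) [L1,L3,L4,L5] — begin 0,0,0
after L1 α=1/6: [65/3, 22, 11/3]
after L3 α=6/7: [215/3, 220, 1865/21]
after L4 α=1/2: [256/3, 193, 2159/42]
after L5 α=1/5: [1324/15, 863/5, 4381/105]
rounded: [88, 173, 42]

(2,0) stack=L1,L3,L4,L5,L6,L7; from [0,0,0]:
+L1 (α=1/3) → [44, 143/3, 15]
+L3 (α=2/5) → [232/5, 259/5, 103/5]
+L4 (α=3/5) → [3374/25, 3368/25, 3026/25]
+L5 (α=3/7) → [28796/175, 31022/175, 15629/175]
+L6 (α=1) → [227, 162, 43]
+L7 (α=2/7) → [1623/7, 1116/7, 603/7]
→ [232, 159, 86]

query (1,0) [L1,L3,L4,L5,L6] — begin 0,0,0
after L1 α=2/5: [302/5, 326/5, 324/5]
after L3 α=1: [253, 176, 250]
after L4 α=0: [253, 176, 250]
after L5 α=1/5: [1021/5, 892/5, 1231/5]
after L6 α=5/6: [1057/10, 2671/15, 1627/10]
rounded: [106, 178, 163]

at x=1,y=1 over L1,L3,L4,L5,L6:
L1 α=1/2: [51/2, 49, 111]
L3 α=2/5: [597/10, 333/5, 69]
L4 α=1/8: [5139/80, 1573/20, 349/4]
L5 α=0: [5139/80, 1573/20, 349/4]
L6 α=3/5: [30099/200, 2953/50, 1519/10]
= [150, 59, 152]

at x=2,y=1 over L1,L3,L4,L5,L6:
+L1 (α=1/6) → [65/3, 22, 11/3]
+L3 (α=6/7) → [215/3, 220, 1865/21]
+L4 (α=1/2) → [256/3, 193, 2159/42]
+L5 (α=1/5) → [1324/15, 863/5, 4381/105]
+L6 (α=1/2) → [2147/15, 1793/10, 6061/210]
→ [143, 179, 29]


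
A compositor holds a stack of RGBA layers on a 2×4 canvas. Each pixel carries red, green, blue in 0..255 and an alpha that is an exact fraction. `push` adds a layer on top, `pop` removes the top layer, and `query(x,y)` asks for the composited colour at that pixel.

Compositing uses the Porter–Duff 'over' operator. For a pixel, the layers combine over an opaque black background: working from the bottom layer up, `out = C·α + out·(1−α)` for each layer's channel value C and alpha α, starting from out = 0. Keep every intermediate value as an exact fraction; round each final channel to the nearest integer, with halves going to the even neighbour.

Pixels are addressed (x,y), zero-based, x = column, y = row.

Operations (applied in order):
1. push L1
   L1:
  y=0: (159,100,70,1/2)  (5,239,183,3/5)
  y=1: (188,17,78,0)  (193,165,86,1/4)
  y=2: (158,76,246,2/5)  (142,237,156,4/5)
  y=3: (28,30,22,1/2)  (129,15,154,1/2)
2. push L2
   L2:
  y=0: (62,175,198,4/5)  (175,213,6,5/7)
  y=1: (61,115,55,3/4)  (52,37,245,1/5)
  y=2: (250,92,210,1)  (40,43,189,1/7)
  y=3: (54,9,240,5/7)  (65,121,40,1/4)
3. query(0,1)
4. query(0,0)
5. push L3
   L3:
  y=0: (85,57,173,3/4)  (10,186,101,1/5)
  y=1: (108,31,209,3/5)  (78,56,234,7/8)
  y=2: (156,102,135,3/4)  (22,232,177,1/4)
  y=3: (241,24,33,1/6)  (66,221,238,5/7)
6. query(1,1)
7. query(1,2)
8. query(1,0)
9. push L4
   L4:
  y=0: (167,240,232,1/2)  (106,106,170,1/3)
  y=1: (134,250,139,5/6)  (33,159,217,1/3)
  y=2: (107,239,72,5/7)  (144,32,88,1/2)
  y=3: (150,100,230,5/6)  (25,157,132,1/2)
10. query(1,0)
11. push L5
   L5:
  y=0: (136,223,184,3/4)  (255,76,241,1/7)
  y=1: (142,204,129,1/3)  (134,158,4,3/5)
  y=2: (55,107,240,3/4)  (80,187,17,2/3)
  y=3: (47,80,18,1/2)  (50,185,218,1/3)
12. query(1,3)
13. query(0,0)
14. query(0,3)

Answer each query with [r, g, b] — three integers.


(0,1) stack=L1,L2; from [0,0,0]:
after L1 α=0: [0, 0, 0]
after L2 α=3/4: [183/4, 345/4, 165/4]
rounded: [46, 86, 41]

(0,0) stack=L1,L2; from [0,0,0]:
+L1 (α=1/2) → [159/2, 50, 35]
+L2 (α=4/5) → [131/2, 150, 827/5]
rounded: [66, 150, 165]

(1,1) stack=L1,L2,L3; from [0,0,0]:
after L1 α=1/4: [193/4, 165/4, 43/2]
after L2 α=1/5: [49, 202/5, 331/5]
after L3 α=7/8: [595/8, 1081/20, 8521/40]
= [74, 54, 213]

query (1,2) [L1,L2,L3] — begin 0,0,0
L1 α=4/5: [568/5, 948/5, 624/5]
L2 α=1/7: [3608/35, 5903/35, 4689/35]
L3 α=1/4: [5797/70, 25829/140, 10131/70]
rounded: [83, 184, 145]

(1,0) stack=L1,L2,L3; from [0,0,0]:
L1 α=3/5: [3, 717/5, 549/5]
L2 α=5/7: [881/7, 6759/35, 1248/35]
L3 α=1/5: [3594/35, 33546/175, 8527/175]
= [103, 192, 49]

(1,0) stack=L1,L2,L3,L4; from [0,0,0]:
after L1 α=3/5: [3, 717/5, 549/5]
after L2 α=5/7: [881/7, 6759/35, 1248/35]
after L3 α=1/5: [3594/35, 33546/175, 8527/175]
after L4 α=1/3: [10898/105, 85642/525, 46804/525]
= [104, 163, 89]

at x=1,y=3 over L1,L2,L3,L4,L5:
L1 α=1/2: [129/2, 15/2, 77]
L2 α=1/4: [517/8, 287/8, 271/4]
L3 α=5/7: [1837/28, 4707/28, 2651/14]
L4 α=1/2: [2537/56, 9103/56, 4499/28]
L5 α=1/3: [3937/84, 4761/28, 2517/14]
= [47, 170, 180]

(0,0) stack=L1,L2,L3,L4,L5; from [0,0,0]:
L1 α=1/2: [159/2, 50, 35]
L2 α=4/5: [131/2, 150, 827/5]
L3 α=3/4: [641/8, 321/4, 1711/10]
L4 α=1/2: [1977/16, 1281/8, 4031/20]
L5 α=3/4: [8505/64, 6633/32, 15071/80]
= [133, 207, 188]

at x=0,y=3 over L1,L2,L3,L4,L5:
after L1 α=1/2: [14, 15, 11]
after L2 α=5/7: [298/7, 75/7, 1222/7]
after L3 α=1/6: [1059/14, 181/14, 6341/42]
after L4 α=5/6: [3853/28, 7181/84, 54641/252]
after L5 α=1/2: [5169/56, 13901/168, 59177/504]
→ [92, 83, 117]


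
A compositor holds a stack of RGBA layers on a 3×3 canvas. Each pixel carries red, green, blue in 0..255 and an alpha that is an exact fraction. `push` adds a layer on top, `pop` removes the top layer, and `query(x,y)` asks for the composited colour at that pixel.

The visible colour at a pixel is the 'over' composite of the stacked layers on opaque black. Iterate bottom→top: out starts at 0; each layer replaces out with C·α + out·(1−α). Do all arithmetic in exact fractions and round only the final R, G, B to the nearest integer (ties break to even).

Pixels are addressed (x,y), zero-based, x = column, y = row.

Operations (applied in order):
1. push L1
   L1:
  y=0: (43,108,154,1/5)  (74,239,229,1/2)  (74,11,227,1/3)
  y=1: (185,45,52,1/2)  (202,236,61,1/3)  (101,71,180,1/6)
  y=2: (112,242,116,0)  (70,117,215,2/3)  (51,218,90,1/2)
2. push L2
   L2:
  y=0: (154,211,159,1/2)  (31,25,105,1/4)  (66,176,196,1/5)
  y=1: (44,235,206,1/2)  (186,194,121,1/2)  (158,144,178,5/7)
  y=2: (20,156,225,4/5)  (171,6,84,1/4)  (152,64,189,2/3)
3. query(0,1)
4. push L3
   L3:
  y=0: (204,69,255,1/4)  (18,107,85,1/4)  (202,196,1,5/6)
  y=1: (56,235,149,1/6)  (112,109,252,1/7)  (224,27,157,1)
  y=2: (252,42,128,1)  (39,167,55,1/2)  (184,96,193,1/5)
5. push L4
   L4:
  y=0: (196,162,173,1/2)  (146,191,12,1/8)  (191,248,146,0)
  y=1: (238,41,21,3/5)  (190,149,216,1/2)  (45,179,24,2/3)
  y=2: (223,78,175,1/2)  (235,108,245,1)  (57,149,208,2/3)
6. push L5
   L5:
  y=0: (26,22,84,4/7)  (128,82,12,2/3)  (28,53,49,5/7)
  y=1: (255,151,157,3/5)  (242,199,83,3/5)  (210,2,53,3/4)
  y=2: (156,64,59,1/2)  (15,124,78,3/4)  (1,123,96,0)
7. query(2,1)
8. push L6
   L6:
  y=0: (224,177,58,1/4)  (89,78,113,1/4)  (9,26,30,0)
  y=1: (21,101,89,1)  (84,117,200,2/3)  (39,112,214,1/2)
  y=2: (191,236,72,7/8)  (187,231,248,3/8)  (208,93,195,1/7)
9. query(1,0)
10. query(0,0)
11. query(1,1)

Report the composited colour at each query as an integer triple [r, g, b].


at x=0,y=1 over L1,L2:
after L1 α=1/2: [185/2, 45/2, 26]
after L2 α=1/2: [273/4, 515/4, 116]
→ [68, 129, 116]

at x=2,y=1 over L1,L2,L3,L4,L5:
after L1 α=1/6: [101/6, 71/6, 30]
after L2 α=5/7: [353/3, 2231/21, 950/7]
after L3 α=1: [224, 27, 157]
after L4 α=2/3: [314/3, 385/3, 205/3]
after L5 α=3/4: [551/3, 403/12, 341/6]
rounded: [184, 34, 57]

query (1,0) [L1,L2,L3,L4,L5,L6] — begin 0,0,0
L1 α=1/2: [37, 239/2, 229/2]
L2 α=1/4: [71/2, 767/8, 897/8]
L3 α=1/4: [249/8, 3157/32, 3371/32]
L4 α=1/8: [2911/64, 28211/256, 23981/256]
L5 α=2/3: [19295/192, 70195/768, 30125/768]
L6 α=1/4: [24991/256, 90163/1024, 59053/1024]
rounded: [98, 88, 58]

query (0,0) [L1,L2,L3,L4,L5,L6] — begin 0,0,0
after L1 α=1/5: [43/5, 108/5, 154/5]
after L2 α=1/2: [813/10, 1163/10, 949/10]
after L3 α=1/4: [4479/40, 4179/40, 5397/40]
after L4 α=1/2: [12319/80, 10659/80, 12317/80]
after L5 α=4/7: [45277/560, 39017/560, 63831/560]
after L6 α=1/4: [261271/2240, 216171/2240, 223973/2240]
→ [117, 97, 100]

(1,1) stack=L1,L2,L3,L4,L5,L6; from [0,0,0]:
after L1 α=1/3: [202/3, 236/3, 61/3]
after L2 α=1/2: [380/3, 409/3, 212/3]
after L3 α=1/7: [872/7, 927/7, 676/7]
after L4 α=1/2: [1101/7, 985/7, 1094/7]
after L5 α=3/5: [7284/35, 6149/35, 3931/35]
after L6 α=2/3: [4388/35, 14339/105, 5977/35]
→ [125, 137, 171]


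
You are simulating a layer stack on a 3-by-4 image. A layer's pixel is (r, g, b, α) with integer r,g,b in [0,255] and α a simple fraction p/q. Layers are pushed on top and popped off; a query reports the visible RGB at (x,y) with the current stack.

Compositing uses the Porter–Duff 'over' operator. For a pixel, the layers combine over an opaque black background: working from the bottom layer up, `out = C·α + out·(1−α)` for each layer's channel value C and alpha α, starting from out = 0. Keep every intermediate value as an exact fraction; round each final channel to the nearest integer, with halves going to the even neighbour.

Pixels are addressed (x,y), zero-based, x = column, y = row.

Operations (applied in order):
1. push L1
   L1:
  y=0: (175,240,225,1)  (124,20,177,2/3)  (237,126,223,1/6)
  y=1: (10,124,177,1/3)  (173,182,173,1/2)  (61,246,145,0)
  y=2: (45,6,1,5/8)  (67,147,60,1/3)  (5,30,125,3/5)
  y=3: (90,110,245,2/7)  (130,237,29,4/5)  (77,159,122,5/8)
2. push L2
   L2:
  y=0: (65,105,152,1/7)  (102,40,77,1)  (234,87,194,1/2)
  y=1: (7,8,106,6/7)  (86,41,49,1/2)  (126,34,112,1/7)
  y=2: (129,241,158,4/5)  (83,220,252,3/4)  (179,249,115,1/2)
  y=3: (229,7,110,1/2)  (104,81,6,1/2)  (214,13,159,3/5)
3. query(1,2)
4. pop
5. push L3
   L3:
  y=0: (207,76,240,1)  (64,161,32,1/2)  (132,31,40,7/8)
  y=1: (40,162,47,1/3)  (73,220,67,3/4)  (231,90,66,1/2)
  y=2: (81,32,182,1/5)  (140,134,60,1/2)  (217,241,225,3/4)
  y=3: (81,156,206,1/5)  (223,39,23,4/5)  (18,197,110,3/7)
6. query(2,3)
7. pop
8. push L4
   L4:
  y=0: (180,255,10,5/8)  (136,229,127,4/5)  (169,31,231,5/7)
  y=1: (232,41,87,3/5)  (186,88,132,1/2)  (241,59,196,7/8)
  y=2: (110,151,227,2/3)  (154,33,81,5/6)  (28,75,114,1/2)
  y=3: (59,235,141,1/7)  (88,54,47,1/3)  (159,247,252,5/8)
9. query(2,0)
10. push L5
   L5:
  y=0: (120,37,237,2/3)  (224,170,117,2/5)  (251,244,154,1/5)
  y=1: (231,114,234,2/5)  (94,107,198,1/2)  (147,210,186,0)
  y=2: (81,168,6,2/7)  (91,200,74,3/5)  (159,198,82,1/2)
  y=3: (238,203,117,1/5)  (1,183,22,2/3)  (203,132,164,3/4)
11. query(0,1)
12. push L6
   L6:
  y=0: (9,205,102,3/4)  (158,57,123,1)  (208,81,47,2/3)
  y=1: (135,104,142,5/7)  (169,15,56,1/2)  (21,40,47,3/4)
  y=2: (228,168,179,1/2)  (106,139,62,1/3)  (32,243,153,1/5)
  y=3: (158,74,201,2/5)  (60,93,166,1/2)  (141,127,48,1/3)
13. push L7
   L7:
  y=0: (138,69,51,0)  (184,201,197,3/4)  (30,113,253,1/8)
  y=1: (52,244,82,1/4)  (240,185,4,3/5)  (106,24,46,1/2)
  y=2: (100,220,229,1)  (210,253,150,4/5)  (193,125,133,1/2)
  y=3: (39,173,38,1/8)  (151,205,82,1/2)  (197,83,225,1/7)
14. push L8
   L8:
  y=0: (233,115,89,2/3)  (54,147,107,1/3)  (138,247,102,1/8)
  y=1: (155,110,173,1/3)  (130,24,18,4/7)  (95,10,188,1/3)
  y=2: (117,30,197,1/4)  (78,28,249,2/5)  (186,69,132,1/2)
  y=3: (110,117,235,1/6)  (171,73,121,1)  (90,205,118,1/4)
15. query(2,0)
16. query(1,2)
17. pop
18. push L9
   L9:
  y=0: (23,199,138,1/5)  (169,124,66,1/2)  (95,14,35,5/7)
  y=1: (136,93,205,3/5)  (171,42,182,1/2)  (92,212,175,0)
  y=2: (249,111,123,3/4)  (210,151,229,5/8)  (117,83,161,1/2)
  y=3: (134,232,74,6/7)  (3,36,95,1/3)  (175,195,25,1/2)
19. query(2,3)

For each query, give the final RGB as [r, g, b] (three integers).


query (1,2) [L1,L2] — begin 0,0,0
+L1 (α=1/3) → [67/3, 49, 20]
+L2 (α=3/4) → [407/6, 709/4, 194]
→ [68, 177, 194]

query (2,3) [L1,L3] — begin 0,0,0
+L1 (α=5/8) → [385/8, 795/8, 305/4]
+L3 (α=3/7) → [493/14, 1977/14, 635/7]
rounded: [35, 141, 91]

query (2,0) [L1,L4] — begin 0,0,0
after L1 α=1/6: [79/2, 21, 223/6]
after L4 α=5/7: [132, 197/7, 3688/21]
rounded: [132, 28, 176]

query (0,1) [L1,L4,L5] — begin 0,0,0
after L1 α=1/3: [10/3, 124/3, 59]
after L4 α=3/5: [2108/15, 617/15, 379/5]
after L5 α=2/5: [4418/25, 1757/25, 3477/25]
= [177, 70, 139]

at x=2,y=0 over L1,L4,L5,L6,L7,L8:
L1 α=1/6: [79/2, 21, 223/6]
L4 α=5/7: [132, 197/7, 3688/21]
L5 α=1/5: [779/5, 2496/35, 17986/105]
L6 α=2/3: [953/5, 2722/35, 27856/315]
L7 α=1/8: [6821/40, 3287/40, 39241/360]
L8 α=1/8: [53267/320, 32889/320, 311407/2880]
= [166, 103, 108]

(1,2) stack=L1,L4,L5,L6,L7,L8; from [0,0,0]:
after L1 α=1/3: [67/3, 49, 20]
after L4 α=5/6: [2377/18, 107/3, 425/6]
after L5 α=3/5: [4834/45, 2014/15, 1091/15]
after L6 α=1/3: [14438/135, 6113/45, 3112/45]
after L7 α=4/5: [127838/675, 51653/225, 30112/225]
after L8 α=2/5: [162938/1125, 55853/375, 67462/375]
rounded: [145, 149, 180]

query (2,3) [L1,L4,L5,L6,L7,L9] — begin 0,0,0
L1 α=5/8: [385/8, 795/8, 305/4]
L4 α=5/8: [7515/64, 12265/64, 5955/32]
L5 α=3/4: [46491/256, 37609/256, 21699/128]
L6 α=1/3: [21513/128, 17955/128, 8257/64]
L7 α=1/7: [11021/64, 59177/448, 31971/224]
L9 α=1/2: [22221/128, 146537/896, 37571/448]
→ [174, 164, 84]
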